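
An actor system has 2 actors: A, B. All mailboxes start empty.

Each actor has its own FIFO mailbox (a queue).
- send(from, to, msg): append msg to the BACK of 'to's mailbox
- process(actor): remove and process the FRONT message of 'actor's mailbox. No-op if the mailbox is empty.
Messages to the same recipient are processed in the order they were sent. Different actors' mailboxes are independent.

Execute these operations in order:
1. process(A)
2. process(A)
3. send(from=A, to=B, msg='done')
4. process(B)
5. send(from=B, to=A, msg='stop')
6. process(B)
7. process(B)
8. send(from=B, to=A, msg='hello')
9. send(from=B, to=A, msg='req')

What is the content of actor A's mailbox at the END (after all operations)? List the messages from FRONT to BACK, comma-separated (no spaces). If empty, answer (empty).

After 1 (process(A)): A:[] B:[]
After 2 (process(A)): A:[] B:[]
After 3 (send(from=A, to=B, msg='done')): A:[] B:[done]
After 4 (process(B)): A:[] B:[]
After 5 (send(from=B, to=A, msg='stop')): A:[stop] B:[]
After 6 (process(B)): A:[stop] B:[]
After 7 (process(B)): A:[stop] B:[]
After 8 (send(from=B, to=A, msg='hello')): A:[stop,hello] B:[]
After 9 (send(from=B, to=A, msg='req')): A:[stop,hello,req] B:[]

Answer: stop,hello,req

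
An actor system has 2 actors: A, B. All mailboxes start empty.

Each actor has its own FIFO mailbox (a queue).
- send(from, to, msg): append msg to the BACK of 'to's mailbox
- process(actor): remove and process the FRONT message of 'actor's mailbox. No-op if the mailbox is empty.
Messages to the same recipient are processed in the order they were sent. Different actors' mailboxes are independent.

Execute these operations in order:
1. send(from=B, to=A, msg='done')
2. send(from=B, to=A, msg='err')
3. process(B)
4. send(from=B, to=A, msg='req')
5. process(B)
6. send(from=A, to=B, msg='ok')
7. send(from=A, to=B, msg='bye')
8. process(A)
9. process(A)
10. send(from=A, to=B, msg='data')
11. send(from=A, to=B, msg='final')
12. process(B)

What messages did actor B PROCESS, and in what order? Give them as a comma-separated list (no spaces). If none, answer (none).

Answer: ok

Derivation:
After 1 (send(from=B, to=A, msg='done')): A:[done] B:[]
After 2 (send(from=B, to=A, msg='err')): A:[done,err] B:[]
After 3 (process(B)): A:[done,err] B:[]
After 4 (send(from=B, to=A, msg='req')): A:[done,err,req] B:[]
After 5 (process(B)): A:[done,err,req] B:[]
After 6 (send(from=A, to=B, msg='ok')): A:[done,err,req] B:[ok]
After 7 (send(from=A, to=B, msg='bye')): A:[done,err,req] B:[ok,bye]
After 8 (process(A)): A:[err,req] B:[ok,bye]
After 9 (process(A)): A:[req] B:[ok,bye]
After 10 (send(from=A, to=B, msg='data')): A:[req] B:[ok,bye,data]
After 11 (send(from=A, to=B, msg='final')): A:[req] B:[ok,bye,data,final]
After 12 (process(B)): A:[req] B:[bye,data,final]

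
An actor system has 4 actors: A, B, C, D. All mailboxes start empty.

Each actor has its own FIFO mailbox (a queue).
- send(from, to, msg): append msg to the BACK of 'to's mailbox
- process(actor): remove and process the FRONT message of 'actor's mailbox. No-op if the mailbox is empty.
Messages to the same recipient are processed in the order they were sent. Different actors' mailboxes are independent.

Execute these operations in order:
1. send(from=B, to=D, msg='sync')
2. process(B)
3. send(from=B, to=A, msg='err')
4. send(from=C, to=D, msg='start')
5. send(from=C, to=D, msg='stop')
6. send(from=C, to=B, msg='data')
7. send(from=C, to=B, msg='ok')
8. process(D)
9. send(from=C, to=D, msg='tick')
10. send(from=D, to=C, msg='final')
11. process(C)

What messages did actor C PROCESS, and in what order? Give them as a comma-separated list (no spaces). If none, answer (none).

Answer: final

Derivation:
After 1 (send(from=B, to=D, msg='sync')): A:[] B:[] C:[] D:[sync]
After 2 (process(B)): A:[] B:[] C:[] D:[sync]
After 3 (send(from=B, to=A, msg='err')): A:[err] B:[] C:[] D:[sync]
After 4 (send(from=C, to=D, msg='start')): A:[err] B:[] C:[] D:[sync,start]
After 5 (send(from=C, to=D, msg='stop')): A:[err] B:[] C:[] D:[sync,start,stop]
After 6 (send(from=C, to=B, msg='data')): A:[err] B:[data] C:[] D:[sync,start,stop]
After 7 (send(from=C, to=B, msg='ok')): A:[err] B:[data,ok] C:[] D:[sync,start,stop]
After 8 (process(D)): A:[err] B:[data,ok] C:[] D:[start,stop]
After 9 (send(from=C, to=D, msg='tick')): A:[err] B:[data,ok] C:[] D:[start,stop,tick]
After 10 (send(from=D, to=C, msg='final')): A:[err] B:[data,ok] C:[final] D:[start,stop,tick]
After 11 (process(C)): A:[err] B:[data,ok] C:[] D:[start,stop,tick]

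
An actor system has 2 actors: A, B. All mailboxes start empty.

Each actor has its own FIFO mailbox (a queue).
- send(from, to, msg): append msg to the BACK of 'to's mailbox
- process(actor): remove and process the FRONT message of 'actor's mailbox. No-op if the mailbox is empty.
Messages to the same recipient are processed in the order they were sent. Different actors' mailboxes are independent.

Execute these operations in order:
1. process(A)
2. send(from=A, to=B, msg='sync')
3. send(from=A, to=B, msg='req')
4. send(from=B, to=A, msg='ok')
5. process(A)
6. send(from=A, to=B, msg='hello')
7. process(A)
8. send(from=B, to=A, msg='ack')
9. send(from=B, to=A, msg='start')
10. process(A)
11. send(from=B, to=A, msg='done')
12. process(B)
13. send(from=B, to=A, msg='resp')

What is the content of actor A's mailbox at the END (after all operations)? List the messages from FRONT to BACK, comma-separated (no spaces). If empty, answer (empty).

After 1 (process(A)): A:[] B:[]
After 2 (send(from=A, to=B, msg='sync')): A:[] B:[sync]
After 3 (send(from=A, to=B, msg='req')): A:[] B:[sync,req]
After 4 (send(from=B, to=A, msg='ok')): A:[ok] B:[sync,req]
After 5 (process(A)): A:[] B:[sync,req]
After 6 (send(from=A, to=B, msg='hello')): A:[] B:[sync,req,hello]
After 7 (process(A)): A:[] B:[sync,req,hello]
After 8 (send(from=B, to=A, msg='ack')): A:[ack] B:[sync,req,hello]
After 9 (send(from=B, to=A, msg='start')): A:[ack,start] B:[sync,req,hello]
After 10 (process(A)): A:[start] B:[sync,req,hello]
After 11 (send(from=B, to=A, msg='done')): A:[start,done] B:[sync,req,hello]
After 12 (process(B)): A:[start,done] B:[req,hello]
After 13 (send(from=B, to=A, msg='resp')): A:[start,done,resp] B:[req,hello]

Answer: start,done,resp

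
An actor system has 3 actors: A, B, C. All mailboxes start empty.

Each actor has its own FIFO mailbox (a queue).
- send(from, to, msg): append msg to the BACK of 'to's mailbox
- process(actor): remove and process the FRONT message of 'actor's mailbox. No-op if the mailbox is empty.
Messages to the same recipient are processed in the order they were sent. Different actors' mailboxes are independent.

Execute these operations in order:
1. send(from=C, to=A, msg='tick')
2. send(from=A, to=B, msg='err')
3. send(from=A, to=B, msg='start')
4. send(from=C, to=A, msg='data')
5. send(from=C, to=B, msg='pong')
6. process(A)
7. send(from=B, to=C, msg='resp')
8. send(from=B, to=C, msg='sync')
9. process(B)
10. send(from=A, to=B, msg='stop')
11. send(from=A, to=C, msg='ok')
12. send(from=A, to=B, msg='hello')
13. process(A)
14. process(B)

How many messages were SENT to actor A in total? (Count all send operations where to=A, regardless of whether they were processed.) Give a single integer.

After 1 (send(from=C, to=A, msg='tick')): A:[tick] B:[] C:[]
After 2 (send(from=A, to=B, msg='err')): A:[tick] B:[err] C:[]
After 3 (send(from=A, to=B, msg='start')): A:[tick] B:[err,start] C:[]
After 4 (send(from=C, to=A, msg='data')): A:[tick,data] B:[err,start] C:[]
After 5 (send(from=C, to=B, msg='pong')): A:[tick,data] B:[err,start,pong] C:[]
After 6 (process(A)): A:[data] B:[err,start,pong] C:[]
After 7 (send(from=B, to=C, msg='resp')): A:[data] B:[err,start,pong] C:[resp]
After 8 (send(from=B, to=C, msg='sync')): A:[data] B:[err,start,pong] C:[resp,sync]
After 9 (process(B)): A:[data] B:[start,pong] C:[resp,sync]
After 10 (send(from=A, to=B, msg='stop')): A:[data] B:[start,pong,stop] C:[resp,sync]
After 11 (send(from=A, to=C, msg='ok')): A:[data] B:[start,pong,stop] C:[resp,sync,ok]
After 12 (send(from=A, to=B, msg='hello')): A:[data] B:[start,pong,stop,hello] C:[resp,sync,ok]
After 13 (process(A)): A:[] B:[start,pong,stop,hello] C:[resp,sync,ok]
After 14 (process(B)): A:[] B:[pong,stop,hello] C:[resp,sync,ok]

Answer: 2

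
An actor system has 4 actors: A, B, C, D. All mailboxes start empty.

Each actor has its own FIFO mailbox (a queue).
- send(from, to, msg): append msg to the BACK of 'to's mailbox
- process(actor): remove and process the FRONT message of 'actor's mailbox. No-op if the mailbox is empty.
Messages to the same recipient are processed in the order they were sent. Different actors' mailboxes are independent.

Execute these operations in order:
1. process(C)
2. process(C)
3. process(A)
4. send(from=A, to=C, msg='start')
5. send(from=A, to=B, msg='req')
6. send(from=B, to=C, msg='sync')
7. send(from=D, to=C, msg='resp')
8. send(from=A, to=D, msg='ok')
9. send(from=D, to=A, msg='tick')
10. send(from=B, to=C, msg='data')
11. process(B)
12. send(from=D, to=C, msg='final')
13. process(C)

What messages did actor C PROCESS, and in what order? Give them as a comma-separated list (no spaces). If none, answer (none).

Answer: start

Derivation:
After 1 (process(C)): A:[] B:[] C:[] D:[]
After 2 (process(C)): A:[] B:[] C:[] D:[]
After 3 (process(A)): A:[] B:[] C:[] D:[]
After 4 (send(from=A, to=C, msg='start')): A:[] B:[] C:[start] D:[]
After 5 (send(from=A, to=B, msg='req')): A:[] B:[req] C:[start] D:[]
After 6 (send(from=B, to=C, msg='sync')): A:[] B:[req] C:[start,sync] D:[]
After 7 (send(from=D, to=C, msg='resp')): A:[] B:[req] C:[start,sync,resp] D:[]
After 8 (send(from=A, to=D, msg='ok')): A:[] B:[req] C:[start,sync,resp] D:[ok]
After 9 (send(from=D, to=A, msg='tick')): A:[tick] B:[req] C:[start,sync,resp] D:[ok]
After 10 (send(from=B, to=C, msg='data')): A:[tick] B:[req] C:[start,sync,resp,data] D:[ok]
After 11 (process(B)): A:[tick] B:[] C:[start,sync,resp,data] D:[ok]
After 12 (send(from=D, to=C, msg='final')): A:[tick] B:[] C:[start,sync,resp,data,final] D:[ok]
After 13 (process(C)): A:[tick] B:[] C:[sync,resp,data,final] D:[ok]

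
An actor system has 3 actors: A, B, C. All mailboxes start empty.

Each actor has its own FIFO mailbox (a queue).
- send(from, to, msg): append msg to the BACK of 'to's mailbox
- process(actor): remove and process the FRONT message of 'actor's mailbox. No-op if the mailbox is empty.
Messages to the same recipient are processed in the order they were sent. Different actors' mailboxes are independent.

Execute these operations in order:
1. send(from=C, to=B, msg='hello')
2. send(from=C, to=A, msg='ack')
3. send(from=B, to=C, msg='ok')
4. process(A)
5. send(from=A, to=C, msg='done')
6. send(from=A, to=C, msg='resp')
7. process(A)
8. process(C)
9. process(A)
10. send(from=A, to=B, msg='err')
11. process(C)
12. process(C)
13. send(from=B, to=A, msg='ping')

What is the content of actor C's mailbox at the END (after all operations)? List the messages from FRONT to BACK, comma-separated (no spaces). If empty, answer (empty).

After 1 (send(from=C, to=B, msg='hello')): A:[] B:[hello] C:[]
After 2 (send(from=C, to=A, msg='ack')): A:[ack] B:[hello] C:[]
After 3 (send(from=B, to=C, msg='ok')): A:[ack] B:[hello] C:[ok]
After 4 (process(A)): A:[] B:[hello] C:[ok]
After 5 (send(from=A, to=C, msg='done')): A:[] B:[hello] C:[ok,done]
After 6 (send(from=A, to=C, msg='resp')): A:[] B:[hello] C:[ok,done,resp]
After 7 (process(A)): A:[] B:[hello] C:[ok,done,resp]
After 8 (process(C)): A:[] B:[hello] C:[done,resp]
After 9 (process(A)): A:[] B:[hello] C:[done,resp]
After 10 (send(from=A, to=B, msg='err')): A:[] B:[hello,err] C:[done,resp]
After 11 (process(C)): A:[] B:[hello,err] C:[resp]
After 12 (process(C)): A:[] B:[hello,err] C:[]
After 13 (send(from=B, to=A, msg='ping')): A:[ping] B:[hello,err] C:[]

Answer: (empty)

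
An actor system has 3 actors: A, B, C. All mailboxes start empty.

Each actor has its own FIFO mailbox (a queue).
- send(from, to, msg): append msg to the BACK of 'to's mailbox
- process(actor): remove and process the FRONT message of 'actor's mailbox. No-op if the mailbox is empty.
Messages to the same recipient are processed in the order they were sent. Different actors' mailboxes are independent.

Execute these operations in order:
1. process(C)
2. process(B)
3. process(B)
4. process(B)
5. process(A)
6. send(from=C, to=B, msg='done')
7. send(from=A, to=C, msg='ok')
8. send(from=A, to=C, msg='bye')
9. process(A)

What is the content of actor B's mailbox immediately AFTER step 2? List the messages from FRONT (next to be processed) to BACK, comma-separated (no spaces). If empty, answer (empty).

After 1 (process(C)): A:[] B:[] C:[]
After 2 (process(B)): A:[] B:[] C:[]

(empty)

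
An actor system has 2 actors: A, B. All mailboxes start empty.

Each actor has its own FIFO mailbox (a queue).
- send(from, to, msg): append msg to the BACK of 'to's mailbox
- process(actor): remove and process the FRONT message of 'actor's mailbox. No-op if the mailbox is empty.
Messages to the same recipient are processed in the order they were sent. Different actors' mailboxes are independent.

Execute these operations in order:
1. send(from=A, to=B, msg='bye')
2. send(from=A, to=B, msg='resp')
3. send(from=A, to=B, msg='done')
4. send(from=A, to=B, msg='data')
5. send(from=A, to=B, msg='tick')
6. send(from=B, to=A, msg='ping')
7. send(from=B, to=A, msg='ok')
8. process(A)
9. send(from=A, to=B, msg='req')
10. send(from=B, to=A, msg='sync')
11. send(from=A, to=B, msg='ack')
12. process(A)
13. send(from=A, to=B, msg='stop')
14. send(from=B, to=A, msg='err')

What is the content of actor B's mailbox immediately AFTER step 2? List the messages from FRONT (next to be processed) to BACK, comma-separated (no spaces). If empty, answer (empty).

After 1 (send(from=A, to=B, msg='bye')): A:[] B:[bye]
After 2 (send(from=A, to=B, msg='resp')): A:[] B:[bye,resp]

bye,resp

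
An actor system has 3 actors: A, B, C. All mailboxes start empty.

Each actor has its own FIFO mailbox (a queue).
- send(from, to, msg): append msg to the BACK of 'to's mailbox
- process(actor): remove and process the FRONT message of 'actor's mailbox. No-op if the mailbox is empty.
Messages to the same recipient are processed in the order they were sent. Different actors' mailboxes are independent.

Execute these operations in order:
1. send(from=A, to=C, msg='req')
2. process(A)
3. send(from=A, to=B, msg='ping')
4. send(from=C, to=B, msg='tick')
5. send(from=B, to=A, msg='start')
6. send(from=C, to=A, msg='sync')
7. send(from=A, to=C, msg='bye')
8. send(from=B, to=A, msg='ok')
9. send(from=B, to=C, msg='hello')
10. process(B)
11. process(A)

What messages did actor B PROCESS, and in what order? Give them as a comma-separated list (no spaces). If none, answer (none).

After 1 (send(from=A, to=C, msg='req')): A:[] B:[] C:[req]
After 2 (process(A)): A:[] B:[] C:[req]
After 3 (send(from=A, to=B, msg='ping')): A:[] B:[ping] C:[req]
After 4 (send(from=C, to=B, msg='tick')): A:[] B:[ping,tick] C:[req]
After 5 (send(from=B, to=A, msg='start')): A:[start] B:[ping,tick] C:[req]
After 6 (send(from=C, to=A, msg='sync')): A:[start,sync] B:[ping,tick] C:[req]
After 7 (send(from=A, to=C, msg='bye')): A:[start,sync] B:[ping,tick] C:[req,bye]
After 8 (send(from=B, to=A, msg='ok')): A:[start,sync,ok] B:[ping,tick] C:[req,bye]
After 9 (send(from=B, to=C, msg='hello')): A:[start,sync,ok] B:[ping,tick] C:[req,bye,hello]
After 10 (process(B)): A:[start,sync,ok] B:[tick] C:[req,bye,hello]
After 11 (process(A)): A:[sync,ok] B:[tick] C:[req,bye,hello]

Answer: ping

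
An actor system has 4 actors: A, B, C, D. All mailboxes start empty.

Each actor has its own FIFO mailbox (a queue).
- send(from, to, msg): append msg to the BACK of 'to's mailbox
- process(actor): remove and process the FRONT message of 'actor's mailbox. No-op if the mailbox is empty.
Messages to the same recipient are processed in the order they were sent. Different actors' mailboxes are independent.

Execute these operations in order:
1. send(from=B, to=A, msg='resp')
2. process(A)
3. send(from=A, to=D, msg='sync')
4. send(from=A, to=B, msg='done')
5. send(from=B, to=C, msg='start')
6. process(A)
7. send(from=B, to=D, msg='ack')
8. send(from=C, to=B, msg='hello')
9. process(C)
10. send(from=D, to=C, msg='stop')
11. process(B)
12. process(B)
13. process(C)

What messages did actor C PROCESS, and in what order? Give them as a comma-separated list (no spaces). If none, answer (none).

Answer: start,stop

Derivation:
After 1 (send(from=B, to=A, msg='resp')): A:[resp] B:[] C:[] D:[]
After 2 (process(A)): A:[] B:[] C:[] D:[]
After 3 (send(from=A, to=D, msg='sync')): A:[] B:[] C:[] D:[sync]
After 4 (send(from=A, to=B, msg='done')): A:[] B:[done] C:[] D:[sync]
After 5 (send(from=B, to=C, msg='start')): A:[] B:[done] C:[start] D:[sync]
After 6 (process(A)): A:[] B:[done] C:[start] D:[sync]
After 7 (send(from=B, to=D, msg='ack')): A:[] B:[done] C:[start] D:[sync,ack]
After 8 (send(from=C, to=B, msg='hello')): A:[] B:[done,hello] C:[start] D:[sync,ack]
After 9 (process(C)): A:[] B:[done,hello] C:[] D:[sync,ack]
After 10 (send(from=D, to=C, msg='stop')): A:[] B:[done,hello] C:[stop] D:[sync,ack]
After 11 (process(B)): A:[] B:[hello] C:[stop] D:[sync,ack]
After 12 (process(B)): A:[] B:[] C:[stop] D:[sync,ack]
After 13 (process(C)): A:[] B:[] C:[] D:[sync,ack]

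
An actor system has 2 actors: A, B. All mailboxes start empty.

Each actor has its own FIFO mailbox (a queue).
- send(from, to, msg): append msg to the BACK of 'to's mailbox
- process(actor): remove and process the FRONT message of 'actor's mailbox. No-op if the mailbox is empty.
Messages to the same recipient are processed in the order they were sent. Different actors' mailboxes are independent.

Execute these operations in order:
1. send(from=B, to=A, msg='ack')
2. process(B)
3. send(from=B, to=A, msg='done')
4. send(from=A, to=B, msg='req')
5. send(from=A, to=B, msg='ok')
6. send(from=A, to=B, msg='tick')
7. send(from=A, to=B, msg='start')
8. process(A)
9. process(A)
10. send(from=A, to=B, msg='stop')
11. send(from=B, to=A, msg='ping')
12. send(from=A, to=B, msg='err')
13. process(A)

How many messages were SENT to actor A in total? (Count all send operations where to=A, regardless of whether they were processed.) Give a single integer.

After 1 (send(from=B, to=A, msg='ack')): A:[ack] B:[]
After 2 (process(B)): A:[ack] B:[]
After 3 (send(from=B, to=A, msg='done')): A:[ack,done] B:[]
After 4 (send(from=A, to=B, msg='req')): A:[ack,done] B:[req]
After 5 (send(from=A, to=B, msg='ok')): A:[ack,done] B:[req,ok]
After 6 (send(from=A, to=B, msg='tick')): A:[ack,done] B:[req,ok,tick]
After 7 (send(from=A, to=B, msg='start')): A:[ack,done] B:[req,ok,tick,start]
After 8 (process(A)): A:[done] B:[req,ok,tick,start]
After 9 (process(A)): A:[] B:[req,ok,tick,start]
After 10 (send(from=A, to=B, msg='stop')): A:[] B:[req,ok,tick,start,stop]
After 11 (send(from=B, to=A, msg='ping')): A:[ping] B:[req,ok,tick,start,stop]
After 12 (send(from=A, to=B, msg='err')): A:[ping] B:[req,ok,tick,start,stop,err]
After 13 (process(A)): A:[] B:[req,ok,tick,start,stop,err]

Answer: 3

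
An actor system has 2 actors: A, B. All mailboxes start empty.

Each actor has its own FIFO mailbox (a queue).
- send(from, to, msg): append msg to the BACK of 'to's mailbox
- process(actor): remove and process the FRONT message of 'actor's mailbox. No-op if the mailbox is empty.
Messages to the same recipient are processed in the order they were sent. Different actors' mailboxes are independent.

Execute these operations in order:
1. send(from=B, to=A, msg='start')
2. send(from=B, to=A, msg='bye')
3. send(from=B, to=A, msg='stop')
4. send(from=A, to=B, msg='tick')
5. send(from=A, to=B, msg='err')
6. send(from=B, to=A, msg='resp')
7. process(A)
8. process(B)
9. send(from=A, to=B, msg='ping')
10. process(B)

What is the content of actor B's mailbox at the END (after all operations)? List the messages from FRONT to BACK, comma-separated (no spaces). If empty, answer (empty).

Answer: ping

Derivation:
After 1 (send(from=B, to=A, msg='start')): A:[start] B:[]
After 2 (send(from=B, to=A, msg='bye')): A:[start,bye] B:[]
After 3 (send(from=B, to=A, msg='stop')): A:[start,bye,stop] B:[]
After 4 (send(from=A, to=B, msg='tick')): A:[start,bye,stop] B:[tick]
After 5 (send(from=A, to=B, msg='err')): A:[start,bye,stop] B:[tick,err]
After 6 (send(from=B, to=A, msg='resp')): A:[start,bye,stop,resp] B:[tick,err]
After 7 (process(A)): A:[bye,stop,resp] B:[tick,err]
After 8 (process(B)): A:[bye,stop,resp] B:[err]
After 9 (send(from=A, to=B, msg='ping')): A:[bye,stop,resp] B:[err,ping]
After 10 (process(B)): A:[bye,stop,resp] B:[ping]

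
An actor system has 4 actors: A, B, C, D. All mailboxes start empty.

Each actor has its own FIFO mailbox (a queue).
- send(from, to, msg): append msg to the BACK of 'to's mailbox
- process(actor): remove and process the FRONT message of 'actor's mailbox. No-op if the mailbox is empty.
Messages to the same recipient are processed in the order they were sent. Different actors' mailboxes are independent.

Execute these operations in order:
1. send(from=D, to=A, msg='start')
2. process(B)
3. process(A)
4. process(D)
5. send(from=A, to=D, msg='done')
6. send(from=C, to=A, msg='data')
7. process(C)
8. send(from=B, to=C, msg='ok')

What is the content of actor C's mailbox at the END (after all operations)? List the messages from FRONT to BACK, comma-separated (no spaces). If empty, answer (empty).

Answer: ok

Derivation:
After 1 (send(from=D, to=A, msg='start')): A:[start] B:[] C:[] D:[]
After 2 (process(B)): A:[start] B:[] C:[] D:[]
After 3 (process(A)): A:[] B:[] C:[] D:[]
After 4 (process(D)): A:[] B:[] C:[] D:[]
After 5 (send(from=A, to=D, msg='done')): A:[] B:[] C:[] D:[done]
After 6 (send(from=C, to=A, msg='data')): A:[data] B:[] C:[] D:[done]
After 7 (process(C)): A:[data] B:[] C:[] D:[done]
After 8 (send(from=B, to=C, msg='ok')): A:[data] B:[] C:[ok] D:[done]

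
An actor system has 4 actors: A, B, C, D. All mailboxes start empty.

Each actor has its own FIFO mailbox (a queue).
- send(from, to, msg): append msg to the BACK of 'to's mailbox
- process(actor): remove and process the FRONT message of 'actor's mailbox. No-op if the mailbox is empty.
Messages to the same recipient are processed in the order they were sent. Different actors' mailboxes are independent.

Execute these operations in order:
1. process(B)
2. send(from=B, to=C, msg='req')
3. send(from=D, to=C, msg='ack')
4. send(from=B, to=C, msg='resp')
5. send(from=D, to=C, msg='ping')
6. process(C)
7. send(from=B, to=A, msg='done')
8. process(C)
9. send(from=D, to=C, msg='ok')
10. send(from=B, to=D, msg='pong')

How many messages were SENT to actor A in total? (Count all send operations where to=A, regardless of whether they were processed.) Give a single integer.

Answer: 1

Derivation:
After 1 (process(B)): A:[] B:[] C:[] D:[]
After 2 (send(from=B, to=C, msg='req')): A:[] B:[] C:[req] D:[]
After 3 (send(from=D, to=C, msg='ack')): A:[] B:[] C:[req,ack] D:[]
After 4 (send(from=B, to=C, msg='resp')): A:[] B:[] C:[req,ack,resp] D:[]
After 5 (send(from=D, to=C, msg='ping')): A:[] B:[] C:[req,ack,resp,ping] D:[]
After 6 (process(C)): A:[] B:[] C:[ack,resp,ping] D:[]
After 7 (send(from=B, to=A, msg='done')): A:[done] B:[] C:[ack,resp,ping] D:[]
After 8 (process(C)): A:[done] B:[] C:[resp,ping] D:[]
After 9 (send(from=D, to=C, msg='ok')): A:[done] B:[] C:[resp,ping,ok] D:[]
After 10 (send(from=B, to=D, msg='pong')): A:[done] B:[] C:[resp,ping,ok] D:[pong]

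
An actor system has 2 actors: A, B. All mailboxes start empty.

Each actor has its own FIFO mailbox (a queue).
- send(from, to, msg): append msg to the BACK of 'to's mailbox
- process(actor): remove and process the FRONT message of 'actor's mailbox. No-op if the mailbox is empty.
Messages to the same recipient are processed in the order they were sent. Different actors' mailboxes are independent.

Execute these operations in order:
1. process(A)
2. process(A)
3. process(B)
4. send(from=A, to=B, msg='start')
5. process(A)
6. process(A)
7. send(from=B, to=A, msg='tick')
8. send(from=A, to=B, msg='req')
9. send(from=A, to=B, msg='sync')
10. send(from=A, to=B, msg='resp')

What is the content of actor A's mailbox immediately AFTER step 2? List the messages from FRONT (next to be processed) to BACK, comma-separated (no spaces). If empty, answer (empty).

After 1 (process(A)): A:[] B:[]
After 2 (process(A)): A:[] B:[]

(empty)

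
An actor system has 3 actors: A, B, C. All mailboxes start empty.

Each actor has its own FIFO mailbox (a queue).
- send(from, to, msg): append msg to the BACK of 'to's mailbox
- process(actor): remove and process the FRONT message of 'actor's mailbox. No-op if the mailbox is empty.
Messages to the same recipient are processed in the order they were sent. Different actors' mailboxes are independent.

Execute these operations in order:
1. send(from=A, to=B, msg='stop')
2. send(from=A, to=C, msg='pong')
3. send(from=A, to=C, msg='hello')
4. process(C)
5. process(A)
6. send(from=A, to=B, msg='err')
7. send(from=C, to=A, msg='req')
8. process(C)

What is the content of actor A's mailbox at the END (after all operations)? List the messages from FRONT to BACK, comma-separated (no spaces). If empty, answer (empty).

After 1 (send(from=A, to=B, msg='stop')): A:[] B:[stop] C:[]
After 2 (send(from=A, to=C, msg='pong')): A:[] B:[stop] C:[pong]
After 3 (send(from=A, to=C, msg='hello')): A:[] B:[stop] C:[pong,hello]
After 4 (process(C)): A:[] B:[stop] C:[hello]
After 5 (process(A)): A:[] B:[stop] C:[hello]
After 6 (send(from=A, to=B, msg='err')): A:[] B:[stop,err] C:[hello]
After 7 (send(from=C, to=A, msg='req')): A:[req] B:[stop,err] C:[hello]
After 8 (process(C)): A:[req] B:[stop,err] C:[]

Answer: req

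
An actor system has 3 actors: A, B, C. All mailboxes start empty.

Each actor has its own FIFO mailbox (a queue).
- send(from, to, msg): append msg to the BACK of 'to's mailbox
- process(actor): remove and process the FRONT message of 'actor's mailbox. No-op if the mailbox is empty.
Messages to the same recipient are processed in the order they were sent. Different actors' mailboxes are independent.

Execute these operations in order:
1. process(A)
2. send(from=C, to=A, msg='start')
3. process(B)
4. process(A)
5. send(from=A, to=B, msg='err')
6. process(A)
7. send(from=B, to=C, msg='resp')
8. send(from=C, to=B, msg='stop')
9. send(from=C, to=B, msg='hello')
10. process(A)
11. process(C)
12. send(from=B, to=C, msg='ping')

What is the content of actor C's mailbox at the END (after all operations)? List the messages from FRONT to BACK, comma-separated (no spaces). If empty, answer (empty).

After 1 (process(A)): A:[] B:[] C:[]
After 2 (send(from=C, to=A, msg='start')): A:[start] B:[] C:[]
After 3 (process(B)): A:[start] B:[] C:[]
After 4 (process(A)): A:[] B:[] C:[]
After 5 (send(from=A, to=B, msg='err')): A:[] B:[err] C:[]
After 6 (process(A)): A:[] B:[err] C:[]
After 7 (send(from=B, to=C, msg='resp')): A:[] B:[err] C:[resp]
After 8 (send(from=C, to=B, msg='stop')): A:[] B:[err,stop] C:[resp]
After 9 (send(from=C, to=B, msg='hello')): A:[] B:[err,stop,hello] C:[resp]
After 10 (process(A)): A:[] B:[err,stop,hello] C:[resp]
After 11 (process(C)): A:[] B:[err,stop,hello] C:[]
After 12 (send(from=B, to=C, msg='ping')): A:[] B:[err,stop,hello] C:[ping]

Answer: ping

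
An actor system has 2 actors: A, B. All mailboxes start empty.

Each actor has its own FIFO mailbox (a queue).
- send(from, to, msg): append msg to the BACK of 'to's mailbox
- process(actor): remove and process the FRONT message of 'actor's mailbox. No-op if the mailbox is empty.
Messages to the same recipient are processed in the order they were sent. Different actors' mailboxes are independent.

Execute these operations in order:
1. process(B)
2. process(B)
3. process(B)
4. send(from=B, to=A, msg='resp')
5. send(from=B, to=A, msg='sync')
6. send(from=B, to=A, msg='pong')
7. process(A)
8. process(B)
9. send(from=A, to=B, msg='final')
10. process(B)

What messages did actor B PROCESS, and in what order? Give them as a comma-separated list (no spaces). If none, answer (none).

After 1 (process(B)): A:[] B:[]
After 2 (process(B)): A:[] B:[]
After 3 (process(B)): A:[] B:[]
After 4 (send(from=B, to=A, msg='resp')): A:[resp] B:[]
After 5 (send(from=B, to=A, msg='sync')): A:[resp,sync] B:[]
After 6 (send(from=B, to=A, msg='pong')): A:[resp,sync,pong] B:[]
After 7 (process(A)): A:[sync,pong] B:[]
After 8 (process(B)): A:[sync,pong] B:[]
After 9 (send(from=A, to=B, msg='final')): A:[sync,pong] B:[final]
After 10 (process(B)): A:[sync,pong] B:[]

Answer: final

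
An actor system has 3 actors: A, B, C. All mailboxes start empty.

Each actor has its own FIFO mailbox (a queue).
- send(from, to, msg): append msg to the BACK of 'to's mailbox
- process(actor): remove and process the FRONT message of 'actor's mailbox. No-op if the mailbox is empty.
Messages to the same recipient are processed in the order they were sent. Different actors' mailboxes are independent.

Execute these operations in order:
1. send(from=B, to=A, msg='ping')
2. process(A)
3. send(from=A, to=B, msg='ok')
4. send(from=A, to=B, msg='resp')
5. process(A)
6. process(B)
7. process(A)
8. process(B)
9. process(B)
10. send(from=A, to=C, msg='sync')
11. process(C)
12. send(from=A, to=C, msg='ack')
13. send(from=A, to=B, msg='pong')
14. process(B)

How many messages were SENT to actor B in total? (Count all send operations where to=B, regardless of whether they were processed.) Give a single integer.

Answer: 3

Derivation:
After 1 (send(from=B, to=A, msg='ping')): A:[ping] B:[] C:[]
After 2 (process(A)): A:[] B:[] C:[]
After 3 (send(from=A, to=B, msg='ok')): A:[] B:[ok] C:[]
After 4 (send(from=A, to=B, msg='resp')): A:[] B:[ok,resp] C:[]
After 5 (process(A)): A:[] B:[ok,resp] C:[]
After 6 (process(B)): A:[] B:[resp] C:[]
After 7 (process(A)): A:[] B:[resp] C:[]
After 8 (process(B)): A:[] B:[] C:[]
After 9 (process(B)): A:[] B:[] C:[]
After 10 (send(from=A, to=C, msg='sync')): A:[] B:[] C:[sync]
After 11 (process(C)): A:[] B:[] C:[]
After 12 (send(from=A, to=C, msg='ack')): A:[] B:[] C:[ack]
After 13 (send(from=A, to=B, msg='pong')): A:[] B:[pong] C:[ack]
After 14 (process(B)): A:[] B:[] C:[ack]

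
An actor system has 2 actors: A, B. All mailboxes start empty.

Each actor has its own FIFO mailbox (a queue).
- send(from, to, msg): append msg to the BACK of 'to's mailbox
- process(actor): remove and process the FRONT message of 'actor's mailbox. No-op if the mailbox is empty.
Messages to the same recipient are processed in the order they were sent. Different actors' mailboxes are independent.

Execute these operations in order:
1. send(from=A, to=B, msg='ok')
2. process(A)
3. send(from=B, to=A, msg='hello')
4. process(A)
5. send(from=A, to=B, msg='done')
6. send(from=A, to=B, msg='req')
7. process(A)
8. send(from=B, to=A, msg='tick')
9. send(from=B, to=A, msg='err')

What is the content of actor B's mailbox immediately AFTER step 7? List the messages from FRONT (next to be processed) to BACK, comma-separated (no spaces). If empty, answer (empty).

After 1 (send(from=A, to=B, msg='ok')): A:[] B:[ok]
After 2 (process(A)): A:[] B:[ok]
After 3 (send(from=B, to=A, msg='hello')): A:[hello] B:[ok]
After 4 (process(A)): A:[] B:[ok]
After 5 (send(from=A, to=B, msg='done')): A:[] B:[ok,done]
After 6 (send(from=A, to=B, msg='req')): A:[] B:[ok,done,req]
After 7 (process(A)): A:[] B:[ok,done,req]

ok,done,req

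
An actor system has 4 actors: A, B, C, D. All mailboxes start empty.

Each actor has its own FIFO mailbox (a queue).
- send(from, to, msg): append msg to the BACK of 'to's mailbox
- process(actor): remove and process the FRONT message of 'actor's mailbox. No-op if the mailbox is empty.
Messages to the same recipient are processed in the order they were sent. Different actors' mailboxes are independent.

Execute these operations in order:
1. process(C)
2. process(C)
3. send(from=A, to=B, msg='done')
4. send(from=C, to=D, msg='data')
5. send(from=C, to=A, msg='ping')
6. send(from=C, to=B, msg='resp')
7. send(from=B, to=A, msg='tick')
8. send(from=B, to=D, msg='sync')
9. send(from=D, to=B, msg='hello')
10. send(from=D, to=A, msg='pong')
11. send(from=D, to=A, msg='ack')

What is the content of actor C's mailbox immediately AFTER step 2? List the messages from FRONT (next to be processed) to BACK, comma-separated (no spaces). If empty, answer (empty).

After 1 (process(C)): A:[] B:[] C:[] D:[]
After 2 (process(C)): A:[] B:[] C:[] D:[]

(empty)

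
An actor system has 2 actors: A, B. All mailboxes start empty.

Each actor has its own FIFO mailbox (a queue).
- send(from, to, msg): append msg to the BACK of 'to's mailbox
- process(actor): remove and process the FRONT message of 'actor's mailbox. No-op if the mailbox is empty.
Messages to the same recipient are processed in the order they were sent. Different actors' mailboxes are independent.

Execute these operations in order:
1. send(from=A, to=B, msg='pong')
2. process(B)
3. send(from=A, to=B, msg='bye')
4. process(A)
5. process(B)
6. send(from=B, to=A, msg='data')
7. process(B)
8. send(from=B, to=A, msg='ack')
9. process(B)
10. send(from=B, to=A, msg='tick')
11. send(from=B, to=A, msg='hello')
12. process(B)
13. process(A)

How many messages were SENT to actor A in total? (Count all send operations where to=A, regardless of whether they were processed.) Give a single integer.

Answer: 4

Derivation:
After 1 (send(from=A, to=B, msg='pong')): A:[] B:[pong]
After 2 (process(B)): A:[] B:[]
After 3 (send(from=A, to=B, msg='bye')): A:[] B:[bye]
After 4 (process(A)): A:[] B:[bye]
After 5 (process(B)): A:[] B:[]
After 6 (send(from=B, to=A, msg='data')): A:[data] B:[]
After 7 (process(B)): A:[data] B:[]
After 8 (send(from=B, to=A, msg='ack')): A:[data,ack] B:[]
After 9 (process(B)): A:[data,ack] B:[]
After 10 (send(from=B, to=A, msg='tick')): A:[data,ack,tick] B:[]
After 11 (send(from=B, to=A, msg='hello')): A:[data,ack,tick,hello] B:[]
After 12 (process(B)): A:[data,ack,tick,hello] B:[]
After 13 (process(A)): A:[ack,tick,hello] B:[]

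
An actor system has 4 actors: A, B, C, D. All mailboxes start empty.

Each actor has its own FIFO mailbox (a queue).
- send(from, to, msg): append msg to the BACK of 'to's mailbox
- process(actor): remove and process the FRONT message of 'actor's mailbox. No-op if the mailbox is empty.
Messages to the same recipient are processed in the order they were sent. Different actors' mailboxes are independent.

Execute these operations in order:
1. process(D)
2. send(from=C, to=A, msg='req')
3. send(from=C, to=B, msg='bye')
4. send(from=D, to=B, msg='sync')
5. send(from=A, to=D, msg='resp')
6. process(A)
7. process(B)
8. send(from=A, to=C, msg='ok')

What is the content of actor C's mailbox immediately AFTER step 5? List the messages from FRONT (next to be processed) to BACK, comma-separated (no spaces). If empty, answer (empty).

After 1 (process(D)): A:[] B:[] C:[] D:[]
After 2 (send(from=C, to=A, msg='req')): A:[req] B:[] C:[] D:[]
After 3 (send(from=C, to=B, msg='bye')): A:[req] B:[bye] C:[] D:[]
After 4 (send(from=D, to=B, msg='sync')): A:[req] B:[bye,sync] C:[] D:[]
After 5 (send(from=A, to=D, msg='resp')): A:[req] B:[bye,sync] C:[] D:[resp]

(empty)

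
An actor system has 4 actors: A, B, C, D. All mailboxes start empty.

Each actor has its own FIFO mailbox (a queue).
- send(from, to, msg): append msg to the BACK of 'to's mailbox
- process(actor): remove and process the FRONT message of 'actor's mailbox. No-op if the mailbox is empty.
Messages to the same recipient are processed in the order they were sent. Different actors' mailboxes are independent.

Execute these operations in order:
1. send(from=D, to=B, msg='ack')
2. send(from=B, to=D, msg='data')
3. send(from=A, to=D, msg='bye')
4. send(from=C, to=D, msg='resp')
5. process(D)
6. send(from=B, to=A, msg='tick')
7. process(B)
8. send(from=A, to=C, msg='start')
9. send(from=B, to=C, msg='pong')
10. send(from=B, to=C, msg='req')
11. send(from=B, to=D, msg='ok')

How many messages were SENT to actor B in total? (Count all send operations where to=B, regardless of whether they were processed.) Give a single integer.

Answer: 1

Derivation:
After 1 (send(from=D, to=B, msg='ack')): A:[] B:[ack] C:[] D:[]
After 2 (send(from=B, to=D, msg='data')): A:[] B:[ack] C:[] D:[data]
After 3 (send(from=A, to=D, msg='bye')): A:[] B:[ack] C:[] D:[data,bye]
After 4 (send(from=C, to=D, msg='resp')): A:[] B:[ack] C:[] D:[data,bye,resp]
After 5 (process(D)): A:[] B:[ack] C:[] D:[bye,resp]
After 6 (send(from=B, to=A, msg='tick')): A:[tick] B:[ack] C:[] D:[bye,resp]
After 7 (process(B)): A:[tick] B:[] C:[] D:[bye,resp]
After 8 (send(from=A, to=C, msg='start')): A:[tick] B:[] C:[start] D:[bye,resp]
After 9 (send(from=B, to=C, msg='pong')): A:[tick] B:[] C:[start,pong] D:[bye,resp]
After 10 (send(from=B, to=C, msg='req')): A:[tick] B:[] C:[start,pong,req] D:[bye,resp]
After 11 (send(from=B, to=D, msg='ok')): A:[tick] B:[] C:[start,pong,req] D:[bye,resp,ok]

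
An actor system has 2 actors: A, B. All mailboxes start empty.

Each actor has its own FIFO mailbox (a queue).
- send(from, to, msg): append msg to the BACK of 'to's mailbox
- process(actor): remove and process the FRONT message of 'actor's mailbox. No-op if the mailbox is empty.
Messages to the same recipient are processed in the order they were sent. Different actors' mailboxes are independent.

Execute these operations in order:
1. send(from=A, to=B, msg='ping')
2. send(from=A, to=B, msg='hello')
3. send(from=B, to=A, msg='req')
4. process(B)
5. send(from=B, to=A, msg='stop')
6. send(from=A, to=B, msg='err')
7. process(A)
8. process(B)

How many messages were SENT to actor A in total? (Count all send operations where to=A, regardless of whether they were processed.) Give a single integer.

After 1 (send(from=A, to=B, msg='ping')): A:[] B:[ping]
After 2 (send(from=A, to=B, msg='hello')): A:[] B:[ping,hello]
After 3 (send(from=B, to=A, msg='req')): A:[req] B:[ping,hello]
After 4 (process(B)): A:[req] B:[hello]
After 5 (send(from=B, to=A, msg='stop')): A:[req,stop] B:[hello]
After 6 (send(from=A, to=B, msg='err')): A:[req,stop] B:[hello,err]
After 7 (process(A)): A:[stop] B:[hello,err]
After 8 (process(B)): A:[stop] B:[err]

Answer: 2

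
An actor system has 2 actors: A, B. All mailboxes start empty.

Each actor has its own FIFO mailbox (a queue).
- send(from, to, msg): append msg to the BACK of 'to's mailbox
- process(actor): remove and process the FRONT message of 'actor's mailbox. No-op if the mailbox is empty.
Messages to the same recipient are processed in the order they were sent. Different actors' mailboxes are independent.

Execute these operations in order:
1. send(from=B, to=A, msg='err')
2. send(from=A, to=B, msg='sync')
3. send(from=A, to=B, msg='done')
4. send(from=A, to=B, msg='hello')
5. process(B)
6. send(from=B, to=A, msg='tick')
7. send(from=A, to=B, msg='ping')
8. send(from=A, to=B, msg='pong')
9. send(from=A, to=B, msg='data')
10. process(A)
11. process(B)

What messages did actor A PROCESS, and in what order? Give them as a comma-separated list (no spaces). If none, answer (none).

After 1 (send(from=B, to=A, msg='err')): A:[err] B:[]
After 2 (send(from=A, to=B, msg='sync')): A:[err] B:[sync]
After 3 (send(from=A, to=B, msg='done')): A:[err] B:[sync,done]
After 4 (send(from=A, to=B, msg='hello')): A:[err] B:[sync,done,hello]
After 5 (process(B)): A:[err] B:[done,hello]
After 6 (send(from=B, to=A, msg='tick')): A:[err,tick] B:[done,hello]
After 7 (send(from=A, to=B, msg='ping')): A:[err,tick] B:[done,hello,ping]
After 8 (send(from=A, to=B, msg='pong')): A:[err,tick] B:[done,hello,ping,pong]
After 9 (send(from=A, to=B, msg='data')): A:[err,tick] B:[done,hello,ping,pong,data]
After 10 (process(A)): A:[tick] B:[done,hello,ping,pong,data]
After 11 (process(B)): A:[tick] B:[hello,ping,pong,data]

Answer: err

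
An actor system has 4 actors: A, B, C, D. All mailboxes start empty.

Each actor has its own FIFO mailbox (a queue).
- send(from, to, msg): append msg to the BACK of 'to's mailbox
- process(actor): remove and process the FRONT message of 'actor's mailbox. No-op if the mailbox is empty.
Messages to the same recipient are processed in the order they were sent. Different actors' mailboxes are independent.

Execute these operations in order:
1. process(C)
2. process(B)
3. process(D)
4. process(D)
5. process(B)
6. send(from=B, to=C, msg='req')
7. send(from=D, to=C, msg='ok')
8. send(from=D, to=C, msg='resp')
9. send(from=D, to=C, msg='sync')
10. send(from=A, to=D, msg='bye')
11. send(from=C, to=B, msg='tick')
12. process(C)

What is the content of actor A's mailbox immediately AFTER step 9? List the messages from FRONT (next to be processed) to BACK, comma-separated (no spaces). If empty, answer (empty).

After 1 (process(C)): A:[] B:[] C:[] D:[]
After 2 (process(B)): A:[] B:[] C:[] D:[]
After 3 (process(D)): A:[] B:[] C:[] D:[]
After 4 (process(D)): A:[] B:[] C:[] D:[]
After 5 (process(B)): A:[] B:[] C:[] D:[]
After 6 (send(from=B, to=C, msg='req')): A:[] B:[] C:[req] D:[]
After 7 (send(from=D, to=C, msg='ok')): A:[] B:[] C:[req,ok] D:[]
After 8 (send(from=D, to=C, msg='resp')): A:[] B:[] C:[req,ok,resp] D:[]
After 9 (send(from=D, to=C, msg='sync')): A:[] B:[] C:[req,ok,resp,sync] D:[]

(empty)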